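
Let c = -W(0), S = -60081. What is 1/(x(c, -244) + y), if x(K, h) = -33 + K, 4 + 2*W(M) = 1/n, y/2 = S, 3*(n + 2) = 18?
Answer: -8/961545 ≈ -8.3199e-6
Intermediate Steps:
n = 4 (n = -2 + (⅓)*18 = -2 + 6 = 4)
y = -120162 (y = 2*(-60081) = -120162)
W(M) = -15/8 (W(M) = -2 + (½)/4 = -2 + (½)*(¼) = -2 + ⅛ = -15/8)
c = 15/8 (c = -1*(-15/8) = 15/8 ≈ 1.8750)
1/(x(c, -244) + y) = 1/((-33 + 15/8) - 120162) = 1/(-249/8 - 120162) = 1/(-961545/8) = -8/961545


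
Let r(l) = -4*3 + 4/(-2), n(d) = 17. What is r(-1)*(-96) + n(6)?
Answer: 1361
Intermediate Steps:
r(l) = -14 (r(l) = -12 + 4*(-½) = -12 - 2 = -14)
r(-1)*(-96) + n(6) = -14*(-96) + 17 = 1344 + 17 = 1361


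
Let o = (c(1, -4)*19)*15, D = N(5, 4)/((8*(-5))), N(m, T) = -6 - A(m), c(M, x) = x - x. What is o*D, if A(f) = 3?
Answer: 0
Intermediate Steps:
c(M, x) = 0
N(m, T) = -9 (N(m, T) = -6 - 1*3 = -6 - 3 = -9)
D = 9/40 (D = -9/(8*(-5)) = -9/(-40) = -9*(-1/40) = 9/40 ≈ 0.22500)
o = 0 (o = (0*19)*15 = 0*15 = 0)
o*D = 0*(9/40) = 0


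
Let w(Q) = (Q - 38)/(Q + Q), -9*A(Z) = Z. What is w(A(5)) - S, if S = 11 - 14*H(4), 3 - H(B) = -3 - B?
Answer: 1637/10 ≈ 163.70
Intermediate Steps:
A(Z) = -Z/9
w(Q) = (-38 + Q)/(2*Q) (w(Q) = (-38 + Q)/((2*Q)) = (-38 + Q)*(1/(2*Q)) = (-38 + Q)/(2*Q))
H(B) = 6 + B (H(B) = 3 - (-3 - B) = 3 + (3 + B) = 6 + B)
S = -129 (S = 11 - 14*(6 + 4) = 11 - 14*10 = 11 - 140 = -129)
w(A(5)) - S = (-38 - 1/9*5)/(2*((-1/9*5))) - 1*(-129) = (-38 - 5/9)/(2*(-5/9)) + 129 = (1/2)*(-9/5)*(-347/9) + 129 = 347/10 + 129 = 1637/10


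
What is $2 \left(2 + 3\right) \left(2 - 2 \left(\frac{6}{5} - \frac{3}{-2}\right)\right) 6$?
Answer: $-204$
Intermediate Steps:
$2 \left(2 + 3\right) \left(2 - 2 \left(\frac{6}{5} - \frac{3}{-2}\right)\right) 6 = 2 \cdot 5 \left(2 - 2 \left(6 \cdot \frac{1}{5} - - \frac{3}{2}\right)\right) 6 = 10 \left(2 - 2 \left(\frac{6}{5} + \frac{3}{2}\right)\right) 6 = 10 \left(2 - \frac{27}{5}\right) 6 = 10 \left(- \frac{17}{5}\right) 6 = \left(-34\right) 6 = -204$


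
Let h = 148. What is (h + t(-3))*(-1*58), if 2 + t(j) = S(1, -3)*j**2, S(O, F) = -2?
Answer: -7424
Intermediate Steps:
t(j) = -2 - 2*j**2
(h + t(-3))*(-1*58) = (148 + (-2 - 2*(-3)**2))*(-1*58) = (148 + (-2 - 2*9))*(-58) = (148 + (-2 - 18))*(-58) = (148 - 20)*(-58) = 128*(-58) = -7424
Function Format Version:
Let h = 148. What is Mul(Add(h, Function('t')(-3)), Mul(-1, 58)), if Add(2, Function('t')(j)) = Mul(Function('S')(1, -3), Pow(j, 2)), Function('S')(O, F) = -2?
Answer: -7424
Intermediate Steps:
Function('t')(j) = Add(-2, Mul(-2, Pow(j, 2)))
Mul(Add(h, Function('t')(-3)), Mul(-1, 58)) = Mul(Add(148, Add(-2, Mul(-2, Pow(-3, 2)))), Mul(-1, 58)) = Mul(Add(148, Add(-2, Mul(-2, 9))), -58) = Mul(Add(148, Add(-2, -18)), -58) = Mul(Add(148, -20), -58) = Mul(128, -58) = -7424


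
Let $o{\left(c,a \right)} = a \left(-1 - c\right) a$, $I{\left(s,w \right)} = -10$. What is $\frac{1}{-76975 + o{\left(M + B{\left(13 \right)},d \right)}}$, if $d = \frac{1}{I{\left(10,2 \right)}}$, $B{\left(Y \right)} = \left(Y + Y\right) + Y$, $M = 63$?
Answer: $- \frac{100}{7697603} \approx -1.2991 \cdot 10^{-5}$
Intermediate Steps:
$B{\left(Y \right)} = 3 Y$ ($B{\left(Y \right)} = 2 Y + Y = 3 Y$)
$d = - \frac{1}{10}$ ($d = \frac{1}{-10} = - \frac{1}{10} \approx -0.1$)
$o{\left(c,a \right)} = a^{2} \left(-1 - c\right)$
$\frac{1}{-76975 + o{\left(M + B{\left(13 \right)},d \right)}} = \frac{1}{-76975 + \left(- \frac{1}{10}\right)^{2} \left(-1 - \left(63 + 3 \cdot 13\right)\right)} = \frac{1}{-76975 + \frac{-1 - \left(63 + 39\right)}{100}} = \frac{1}{-76975 + \frac{-1 - 102}{100}} = \frac{1}{-76975 + \frac{1}{100} \left(-103\right)} = \frac{1}{-76975 - \frac{103}{100}} = \frac{1}{- \frac{7697603}{100}} = - \frac{100}{7697603}$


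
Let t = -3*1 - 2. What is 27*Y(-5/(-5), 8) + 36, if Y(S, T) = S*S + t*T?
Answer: -1017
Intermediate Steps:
t = -5 (t = -3 - 2 = -5)
Y(S, T) = S² - 5*T (Y(S, T) = S*S - 5*T = S² - 5*T)
27*Y(-5/(-5), 8) + 36 = 27*((-5/(-5))² - 5*8) + 36 = 27*((-5*(-⅕))² - 40) + 36 = 27*(1² - 40) + 36 = 27*(1 - 40) + 36 = 27*(-39) + 36 = -1053 + 36 = -1017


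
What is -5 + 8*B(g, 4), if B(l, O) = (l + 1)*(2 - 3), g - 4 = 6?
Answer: -93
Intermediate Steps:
g = 10 (g = 4 + 6 = 10)
B(l, O) = -1 - l (B(l, O) = (1 + l)*(-1) = -1 - l)
-5 + 8*B(g, 4) = -5 + 8*(-1 - 1*10) = -5 + 8*(-1 - 10) = -5 + 8*(-11) = -5 - 88 = -93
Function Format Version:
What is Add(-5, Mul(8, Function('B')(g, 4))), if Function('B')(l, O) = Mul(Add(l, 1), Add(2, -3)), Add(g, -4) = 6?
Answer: -93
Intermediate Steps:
g = 10 (g = Add(4, 6) = 10)
Function('B')(l, O) = Add(-1, Mul(-1, l)) (Function('B')(l, O) = Mul(Add(1, l), -1) = Add(-1, Mul(-1, l)))
Add(-5, Mul(8, Function('B')(g, 4))) = Add(-5, Mul(8, Add(-1, Mul(-1, 10)))) = Add(-5, Mul(8, Add(-1, -10))) = Add(-5, Mul(8, -11)) = Add(-5, -88) = -93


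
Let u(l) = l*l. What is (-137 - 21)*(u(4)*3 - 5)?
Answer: -6794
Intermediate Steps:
u(l) = l²
(-137 - 21)*(u(4)*3 - 5) = (-137 - 21)*(4²*3 - 5) = -158*(16*3 - 5) = -158*(48 - 5) = -158*43 = -6794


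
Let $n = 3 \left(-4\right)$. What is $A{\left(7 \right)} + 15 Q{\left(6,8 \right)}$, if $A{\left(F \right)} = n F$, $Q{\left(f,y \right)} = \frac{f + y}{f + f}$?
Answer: $- \frac{133}{2} \approx -66.5$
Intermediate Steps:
$Q{\left(f,y \right)} = \frac{f + y}{2 f}$
$n = -12$
$A{\left(F \right)} = - 12 F$
$A{\left(7 \right)} + 15 Q{\left(6,8 \right)} = \left(-12\right) 7 + 15 \frac{6 + 8}{2 \cdot 6} = -84 + 15 \cdot \frac{1}{2} \cdot \frac{1}{6} \cdot 14 = -84 + 15 \cdot \frac{7}{6} = -84 + \frac{35}{2} = - \frac{133}{2}$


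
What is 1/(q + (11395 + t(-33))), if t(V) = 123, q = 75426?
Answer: 1/86944 ≈ 1.1502e-5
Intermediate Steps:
1/(q + (11395 + t(-33))) = 1/(75426 + (11395 + 123)) = 1/(75426 + 11518) = 1/86944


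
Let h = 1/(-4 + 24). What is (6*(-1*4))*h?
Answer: -6/5 ≈ -1.2000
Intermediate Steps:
h = 1/20 ≈ 0.050000
(6*(-1*4))*h = (6*(-1*4))*(1/20) = (6*(-4))*(1/20) = -24*1/20 = -6/5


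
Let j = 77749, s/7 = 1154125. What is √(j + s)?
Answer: 4*√509789 ≈ 2856.0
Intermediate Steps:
s = 8078875 (s = 7*1154125 = 8078875)
√(j + s) = √(77749 + 8078875) = √8156624 = 4*√509789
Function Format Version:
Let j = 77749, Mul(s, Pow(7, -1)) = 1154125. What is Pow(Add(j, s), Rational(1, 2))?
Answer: Mul(4, Pow(509789, Rational(1, 2))) ≈ 2856.0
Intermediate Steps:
s = 8078875 (s = Mul(7, 1154125) = 8078875)
Pow(Add(j, s), Rational(1, 2)) = Pow(Add(77749, 8078875), Rational(1, 2)) = Pow(8156624, Rational(1, 2)) = Mul(4, Pow(509789, Rational(1, 2)))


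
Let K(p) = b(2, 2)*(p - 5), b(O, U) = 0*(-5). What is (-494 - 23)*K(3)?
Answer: 0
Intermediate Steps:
b(O, U) = 0
K(p) = 0 (K(p) = 0*(p - 5) = 0*(-5 + p) = 0)
(-494 - 23)*K(3) = (-494 - 23)*0 = -517*0 = 0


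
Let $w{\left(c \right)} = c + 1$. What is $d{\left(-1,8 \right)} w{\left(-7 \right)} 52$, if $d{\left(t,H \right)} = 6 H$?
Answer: $-14976$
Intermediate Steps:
$w{\left(c \right)} = 1 + c$
$d{\left(-1,8 \right)} w{\left(-7 \right)} 52 = 6 \cdot 8 \left(1 - 7\right) 52 = 48 \left(-6\right) 52 = \left(-288\right) 52 = -14976$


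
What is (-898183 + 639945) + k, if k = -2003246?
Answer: -2261484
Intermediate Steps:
(-898183 + 639945) + k = (-898183 + 639945) - 2003246 = -258238 - 2003246 = -2261484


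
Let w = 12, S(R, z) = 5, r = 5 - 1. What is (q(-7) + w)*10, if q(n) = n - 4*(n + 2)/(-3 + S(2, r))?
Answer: 150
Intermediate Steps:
r = 4
q(n) = -4 - n (q(n) = n - 4*(n + 2)/(-3 + 5) = n - 4*(2 + n)/2 = n - 4*(1 + n/2) = n + (-4 - 2*n) = -4 - n)
(q(-7) + w)*10 = ((-4 - 1*(-7)) + 12)*10 = ((-4 + 7) + 12)*10 = (3 + 12)*10 = 15*10 = 150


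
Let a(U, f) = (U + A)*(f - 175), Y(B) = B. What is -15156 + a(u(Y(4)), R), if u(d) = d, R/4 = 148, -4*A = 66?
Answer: -40737/2 ≈ -20369.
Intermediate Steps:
A = -33/2 (A = -¼*66 = -33/2 ≈ -16.500)
R = 592 (R = 4*148 = 592)
a(U, f) = (-175 + f)*(-33/2 + U) (a(U, f) = (U - 33/2)*(f - 175) = (-33/2 + U)*(-175 + f) = (-175 + f)*(-33/2 + U))
-15156 + a(u(Y(4)), R) = -15156 + (5775/2 - 175*4 - 33/2*592 + 4*592) = -15156 + (5775/2 - 700 - 9768 + 2368) = -15156 - 10425/2 = -40737/2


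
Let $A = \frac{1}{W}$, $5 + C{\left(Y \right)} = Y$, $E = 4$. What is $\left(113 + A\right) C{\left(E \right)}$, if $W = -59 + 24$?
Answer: $- \frac{3954}{35} \approx -112.97$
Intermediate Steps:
$C{\left(Y \right)} = -5 + Y$
$W = -35$
$A = - \frac{1}{35}$ ($A = \frac{1}{-35} = - \frac{1}{35} \approx -0.028571$)
$\left(113 + A\right) C{\left(E \right)} = \left(113 - \frac{1}{35}\right) \left(-5 + 4\right) = \frac{3954}{35} \left(-1\right) = - \frac{3954}{35}$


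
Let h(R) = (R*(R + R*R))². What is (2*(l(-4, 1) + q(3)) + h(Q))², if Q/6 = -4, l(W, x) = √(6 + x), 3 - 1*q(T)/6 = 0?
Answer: 30803598631011628 + 702038160*√7 ≈ 3.0804e+16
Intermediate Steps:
q(T) = 18 (q(T) = 18 - 6*0 = 18 + 0 = 18)
Q = -24 (Q = 6*(-4) = -24)
h(R) = R²*(R + R²)² (h(R) = (R*(R + R²))² = R²*(R + R²)²)
(2*(l(-4, 1) + q(3)) + h(Q))² = (2*(√(6 + 1) + 18) + (-24)⁴*(1 - 24)²)² = (2*(√7 + 18) + 331776*(-23)²)² = (2*(18 + √7) + 331776*529)² = ((36 + 2*√7) + 175509504)² = (175509540 + 2*√7)²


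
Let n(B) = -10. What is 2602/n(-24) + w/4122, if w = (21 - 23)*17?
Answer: -2681446/10305 ≈ -260.21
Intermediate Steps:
w = -34 (w = -2*17 = -34)
2602/n(-24) + w/4122 = 2602/(-10) - 34/4122 = 2602*(-⅒) - 34*1/4122 = -1301/5 - 17/2061 = -2681446/10305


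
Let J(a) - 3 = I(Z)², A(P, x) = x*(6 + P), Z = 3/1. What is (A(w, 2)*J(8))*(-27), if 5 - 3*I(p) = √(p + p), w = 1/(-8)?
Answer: -4089/2 + 705*√6/2 ≈ -1181.1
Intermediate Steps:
w = -⅛ ≈ -0.12500
Z = 3 (Z = 3*1 = 3)
I(p) = 5/3 - √2*√p/3 (I(p) = 5/3 - √(p + p)/3 = 5/3 - √2*√p/3)
J(a) = 3 + (5/3 - √6/3)² (J(a) = 3 + (5/3 - √2*√3/3)² = 3 + (5/3 - √6/3)²)
(A(w, 2)*J(8))*(-27) = ((2*(6 - ⅛))*(58/9 - 10*√6/9))*(-27) = ((2*(47/8))*(58/9 - 10*√6/9))*(-27) = (47*(58/9 - 10*√6/9)/4)*(-27) = (1363/18 - 235*√6/18)*(-27) = -4089/2 + 705*√6/2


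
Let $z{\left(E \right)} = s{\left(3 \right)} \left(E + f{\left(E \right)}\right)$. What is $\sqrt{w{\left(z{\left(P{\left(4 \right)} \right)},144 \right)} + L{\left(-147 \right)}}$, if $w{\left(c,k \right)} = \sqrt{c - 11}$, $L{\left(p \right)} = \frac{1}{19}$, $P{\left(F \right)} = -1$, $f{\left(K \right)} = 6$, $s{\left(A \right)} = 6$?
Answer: $\frac{\sqrt{19 + 361 \sqrt{19}}}{19} \approx 2.1004$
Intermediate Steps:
$z{\left(E \right)} = 36 + 6 E$ ($z{\left(E \right)} = 6 \left(E + 6\right) = 6 \left(6 + E\right) = 36 + 6 E$)
$L{\left(p \right)} = \frac{1}{19}$
$w{\left(c,k \right)} = \sqrt{-11 + c}$
$\sqrt{w{\left(z{\left(P{\left(4 \right)} \right)},144 \right)} + L{\left(-147 \right)}} = \sqrt{\sqrt{-11 + \left(36 + 6 \left(-1\right)\right)} + \frac{1}{19}} = \sqrt{\sqrt{-11 + \left(36 - 6\right)} + \frac{1}{19}} = \sqrt{\sqrt{-11 + 30} + \frac{1}{19}} = \sqrt{\sqrt{19} + \frac{1}{19}} = \sqrt{\frac{1}{19} + \sqrt{19}}$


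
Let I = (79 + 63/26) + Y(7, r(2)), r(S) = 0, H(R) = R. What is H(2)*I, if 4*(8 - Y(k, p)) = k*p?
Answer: 2325/13 ≈ 178.85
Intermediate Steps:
Y(k, p) = 8 - k*p/4
I = 2325/26 (I = (79 + 63/26) + (8 - ¼*7*0) = (79 + 63*(1/26)) + (8 + 0) = (79 + 63/26) + 8 = 2117/26 + 8 = 2325/26 ≈ 89.423)
H(2)*I = 2*(2325/26) = 2325/13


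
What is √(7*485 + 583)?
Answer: 3*√442 ≈ 63.071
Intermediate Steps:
√(7*485 + 583) = √(3395 + 583) = √3978 = 3*√442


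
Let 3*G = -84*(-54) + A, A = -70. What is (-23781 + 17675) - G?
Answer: -22784/3 ≈ -7594.7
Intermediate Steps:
G = 4466/3 (G = (-84*(-54) - 70)/3 = (4536 - 70)/3 = (⅓)*4466 = 4466/3 ≈ 1488.7)
(-23781 + 17675) - G = (-23781 + 17675) - 1*4466/3 = -6106 - 4466/3 = -22784/3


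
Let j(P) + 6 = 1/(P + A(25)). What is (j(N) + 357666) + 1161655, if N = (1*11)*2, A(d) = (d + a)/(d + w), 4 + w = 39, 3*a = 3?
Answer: 1022499025/673 ≈ 1.5193e+6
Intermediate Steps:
a = 1 (a = (⅓)*3 = 1)
w = 35 (w = -4 + 39 = 35)
A(d) = (1 + d)/(35 + d) (A(d) = (d + 1)/(d + 35) = (1 + d)/(35 + d))
N = 22 (N = 11*2 = 22)
j(P) = -6 + 1/(13/30 + P) (j(P) = -6 + 1/(P + (1 + 25)/(35 + 25)) = -6 + 1/(P + 26/60) = -6 + 1/(P + (1/60)*26) = -6 + 1/(P + 13/30) = -6 + 1/(13/30 + P))
(j(N) + 357666) + 1161655 = (12*(-4 - 15*22)/(13 + 30*22) + 357666) + 1161655 = (12*(-4 - 330)/(13 + 660) + 357666) + 1161655 = (12*(-334)/673 + 357666) + 1161655 = (12*(1/673)*(-334) + 357666) + 1161655 = (-4008/673 + 357666) + 1161655 = 240705210/673 + 1161655 = 1022499025/673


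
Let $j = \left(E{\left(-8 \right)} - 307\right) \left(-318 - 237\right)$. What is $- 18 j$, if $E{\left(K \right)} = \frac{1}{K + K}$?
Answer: $- \frac{24540435}{8} \approx -3.0676 \cdot 10^{6}$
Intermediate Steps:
$E{\left(K \right)} = \frac{1}{2 K}$
$j = \frac{2726715}{16}$ ($j = \left(\frac{1}{2 \left(-8\right)} - 307\right) \left(-318 - 237\right) = \left(\frac{1}{2} \left(- \frac{1}{8}\right) - 307\right) \left(-555\right) = \left(- \frac{1}{16} - 307\right) \left(-555\right) = \left(- \frac{4913}{16}\right) \left(-555\right) = \frac{2726715}{16} \approx 1.7042 \cdot 10^{5}$)
$- 18 j = \left(-18\right) \frac{2726715}{16} = - \frac{24540435}{8}$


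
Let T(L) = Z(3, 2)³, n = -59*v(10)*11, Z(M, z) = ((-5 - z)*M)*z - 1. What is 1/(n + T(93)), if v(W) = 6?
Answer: -1/83401 ≈ -1.1990e-5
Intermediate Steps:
Z(M, z) = -1 + M*z*(-5 - z) (Z(M, z) = (M*(-5 - z))*z - 1 = M*z*(-5 - z) - 1 = -1 + M*z*(-5 - z))
n = -3894 (n = -59*6*11 = -354*11 = -3894)
T(L) = -79507 (T(L) = (-1 - 1*3*2² - 5*3*2)³ = (-1 - 1*3*4 - 30)³ = (-1 - 12 - 30)³ = (-43)³ = -79507)
1/(n + T(93)) = 1/(-3894 - 79507) = 1/(-83401) = -1/83401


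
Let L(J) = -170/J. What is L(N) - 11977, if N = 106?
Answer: -634866/53 ≈ -11979.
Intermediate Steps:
L(N) - 11977 = -170/106 - 11977 = -170*1/106 - 11977 = -85/53 - 11977 = -634866/53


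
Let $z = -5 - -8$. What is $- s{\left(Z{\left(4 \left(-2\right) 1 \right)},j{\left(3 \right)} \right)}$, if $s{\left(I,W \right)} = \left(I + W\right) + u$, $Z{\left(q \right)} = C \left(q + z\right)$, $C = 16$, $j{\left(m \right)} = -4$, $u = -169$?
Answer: $253$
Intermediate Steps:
$z = 3$ ($z = -5 + 8 = 3$)
$Z{\left(q \right)} = 48 + 16 q$ ($Z{\left(q \right)} = 16 \left(q + 3\right) = 16 \left(3 + q\right) = 48 + 16 q$)
$s{\left(I,W \right)} = -169 + I + W$ ($s{\left(I,W \right)} = \left(I + W\right) - 169 = -169 + I + W$)
$- s{\left(Z{\left(4 \left(-2\right) 1 \right)},j{\left(3 \right)} \right)} = - (-169 + \left(48 + 16 \cdot 4 \left(-2\right) 1\right) - 4) = - (-169 + \left(48 + 16 \left(\left(-8\right) 1\right)\right) - 4) = - (-169 + \left(48 + 16 \left(-8\right)\right) - 4) = - (-169 + \left(48 - 128\right) - 4) = - (-169 - 80 - 4) = \left(-1\right) \left(-253\right) = 253$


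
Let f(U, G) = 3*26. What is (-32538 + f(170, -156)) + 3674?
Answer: -28786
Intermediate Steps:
f(U, G) = 78
(-32538 + f(170, -156)) + 3674 = (-32538 + 78) + 3674 = -32460 + 3674 = -28786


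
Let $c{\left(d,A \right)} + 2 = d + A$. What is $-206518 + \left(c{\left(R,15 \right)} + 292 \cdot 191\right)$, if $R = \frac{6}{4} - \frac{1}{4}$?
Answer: $- \frac{602927}{4} \approx -1.5073 \cdot 10^{5}$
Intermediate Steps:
$R = \frac{5}{4}$ ($R = 6 \cdot \frac{1}{4} - \frac{1}{4} = \frac{3}{2} - \frac{1}{4} = \frac{5}{4} \approx 1.25$)
$c{\left(d,A \right)} = -2 + A + d$ ($c{\left(d,A \right)} = -2 + \left(d + A\right) = -2 + \left(A + d\right) = -2 + A + d$)
$-206518 + \left(c{\left(R,15 \right)} + 292 \cdot 191\right) = -206518 + \left(\left(-2 + 15 + \frac{5}{4}\right) + 292 \cdot 191\right) = -206518 + \left(\frac{57}{4} + 55772\right) = -206518 + \frac{223145}{4} = - \frac{602927}{4}$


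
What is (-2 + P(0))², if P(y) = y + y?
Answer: 4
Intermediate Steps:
P(y) = 2*y
(-2 + P(0))² = (-2 + 2*0)² = (-2 + 0)² = (-2)² = 4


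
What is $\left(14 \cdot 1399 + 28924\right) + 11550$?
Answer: $60060$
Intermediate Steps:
$\left(14 \cdot 1399 + 28924\right) + 11550 = \left(19586 + 28924\right) + 11550 = 48510 + 11550 = 60060$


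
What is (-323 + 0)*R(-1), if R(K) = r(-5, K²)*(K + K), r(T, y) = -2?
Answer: -1292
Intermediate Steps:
R(K) = -4*K (R(K) = -2*(K + K) = -4*K)
(-323 + 0)*R(-1) = (-323 + 0)*(-4*(-1)) = -323*4 = -1292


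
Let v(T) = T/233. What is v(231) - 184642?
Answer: -43021355/233 ≈ -1.8464e+5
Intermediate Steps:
v(T) = T/233 (v(T) = T*(1/233) = T/233)
v(231) - 184642 = (1/233)*231 - 184642 = 231/233 - 184642 = -43021355/233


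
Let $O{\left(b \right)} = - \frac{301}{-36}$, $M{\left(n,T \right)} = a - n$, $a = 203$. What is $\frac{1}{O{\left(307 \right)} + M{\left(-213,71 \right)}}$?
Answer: $\frac{36}{15277} \approx 0.0023565$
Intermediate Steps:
$M{\left(n,T \right)} = 203 - n$
$O{\left(b \right)} = \frac{301}{36}$ ($O{\left(b \right)} = \left(-301\right) \left(- \frac{1}{36}\right) = \frac{301}{36}$)
$\frac{1}{O{\left(307 \right)} + M{\left(-213,71 \right)}} = \frac{1}{\frac{301}{36} + \left(203 - -213\right)} = \frac{1}{\frac{301}{36} + \left(203 + 213\right)} = \frac{1}{\frac{301}{36} + 416} = \frac{1}{\frac{15277}{36}} = \frac{36}{15277}$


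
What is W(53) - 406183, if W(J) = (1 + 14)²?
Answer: -405958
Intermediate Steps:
W(J) = 225 (W(J) = 15² = 225)
W(53) - 406183 = 225 - 406183 = -405958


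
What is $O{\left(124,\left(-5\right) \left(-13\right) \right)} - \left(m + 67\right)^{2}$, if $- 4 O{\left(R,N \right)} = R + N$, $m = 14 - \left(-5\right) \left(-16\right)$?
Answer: $- \frac{193}{4} \approx -48.25$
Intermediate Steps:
$m = -66$ ($m = 14 - 80 = -66$)
$O{\left(R,N \right)} = - \frac{N}{4} - \frac{R}{4}$ ($O{\left(R,N \right)} = - \frac{R + N}{4} = - \frac{N + R}{4} = - \frac{N}{4} - \frac{R}{4}$)
$O{\left(124,\left(-5\right) \left(-13\right) \right)} - \left(m + 67\right)^{2} = \left(- \frac{\left(-5\right) \left(-13\right)}{4} - 31\right) - \left(-66 + 67\right)^{2} = \left(\left(- \frac{1}{4}\right) 65 - 31\right) - 1^{2} = \left(- \frac{65}{4} - 31\right) - 1 = - \frac{189}{4} - 1 = - \frac{193}{4}$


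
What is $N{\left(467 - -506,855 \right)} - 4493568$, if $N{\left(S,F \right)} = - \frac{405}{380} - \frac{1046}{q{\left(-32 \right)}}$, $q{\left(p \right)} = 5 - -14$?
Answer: $- \frac{341515433}{76} \approx -4.4936 \cdot 10^{6}$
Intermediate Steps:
$q{\left(p \right)} = 19$ ($q{\left(p \right)} = 5 + 14 = 19$)
$N{\left(S,F \right)} = - \frac{4265}{76}$ ($N{\left(S,F \right)} = - \frac{405}{380} - \frac{1046}{19} = \left(-405\right) \frac{1}{380} - \frac{1046}{19} = - \frac{81}{76} - \frac{1046}{19} = - \frac{4265}{76}$)
$N{\left(467 - -506,855 \right)} - 4493568 = - \frac{4265}{76} - 4493568 = - \frac{341515433}{76}$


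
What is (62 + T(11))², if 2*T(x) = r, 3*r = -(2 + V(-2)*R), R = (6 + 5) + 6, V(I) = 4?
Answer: 22801/9 ≈ 2533.4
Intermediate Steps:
R = 17 (R = 11 + 6 = 17)
r = -70/3 (r = (-(2 + 4*17))/3 = (-(2 + 68))/3 = (-1*70)/3 = (⅓)*(-70) = -70/3 ≈ -23.333)
T(x) = -35/3 (T(x) = (½)*(-70/3) = -35/3)
(62 + T(11))² = (62 - 35/3)² = (151/3)² = 22801/9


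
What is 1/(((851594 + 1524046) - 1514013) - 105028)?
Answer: 1/756599 ≈ 1.3217e-6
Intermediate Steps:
1/(((851594 + 1524046) - 1514013) - 105028) = 1/((2375640 - 1514013) - 105028) = 1/(861627 - 105028) = 1/756599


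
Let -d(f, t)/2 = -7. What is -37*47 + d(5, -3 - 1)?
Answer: -1725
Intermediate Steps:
d(f, t) = 14 (d(f, t) = -2*(-7) = 14)
-37*47 + d(5, -3 - 1) = -37*47 + 14 = -1739 + 14 = -1725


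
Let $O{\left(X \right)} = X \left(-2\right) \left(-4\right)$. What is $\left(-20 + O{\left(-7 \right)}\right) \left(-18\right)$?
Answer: $1368$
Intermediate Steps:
$O{\left(X \right)} = 8 X$ ($O{\left(X \right)} = - 2 X \left(-4\right) = 8 X$)
$\left(-20 + O{\left(-7 \right)}\right) \left(-18\right) = \left(-20 + 8 \left(-7\right)\right) \left(-18\right) = \left(-20 - 56\right) \left(-18\right) = \left(-76\right) \left(-18\right) = 1368$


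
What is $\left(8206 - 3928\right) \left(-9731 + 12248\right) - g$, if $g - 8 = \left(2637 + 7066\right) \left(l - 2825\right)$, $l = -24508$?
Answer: $275979817$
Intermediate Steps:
$g = -265212091$ ($g = 8 + \left(2637 + 7066\right) \left(-24508 - 2825\right) = 8 + 9703 \left(-27333\right) = 8 - 265212099 = -265212091$)
$\left(8206 - 3928\right) \left(-9731 + 12248\right) - g = \left(8206 - 3928\right) \left(-9731 + 12248\right) - -265212091 = 4278 \cdot 2517 + 265212091 = 10767726 + 265212091 = 275979817$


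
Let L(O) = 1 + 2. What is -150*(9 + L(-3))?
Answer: -1800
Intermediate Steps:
L(O) = 3
-150*(9 + L(-3)) = -150*(9 + 3) = -150*12 = -1800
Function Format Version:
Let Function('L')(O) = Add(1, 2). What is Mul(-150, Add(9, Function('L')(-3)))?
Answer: -1800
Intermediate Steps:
Function('L')(O) = 3
Mul(-150, Add(9, Function('L')(-3))) = Mul(-150, Add(9, 3)) = Mul(-150, 12) = -1800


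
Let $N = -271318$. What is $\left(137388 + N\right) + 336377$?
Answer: $202447$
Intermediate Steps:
$\left(137388 + N\right) + 336377 = \left(137388 - 271318\right) + 336377 = -133930 + 336377 = 202447$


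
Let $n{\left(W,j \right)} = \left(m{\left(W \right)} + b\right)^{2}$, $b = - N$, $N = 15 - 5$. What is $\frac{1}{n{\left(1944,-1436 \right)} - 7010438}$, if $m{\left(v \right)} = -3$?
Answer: $- \frac{1}{7010269} \approx -1.4265 \cdot 10^{-7}$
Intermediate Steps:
$N = 10$ ($N = 15 - 5 = 10$)
$b = -10$ ($b = \left(-1\right) 10 = -10$)
$n{\left(W,j \right)} = 169$ ($n{\left(W,j \right)} = \left(-3 - 10\right)^{2} = \left(-13\right)^{2} = 169$)
$\frac{1}{n{\left(1944,-1436 \right)} - 7010438} = \frac{1}{169 - 7010438} = \frac{1}{-7010269} = - \frac{1}{7010269}$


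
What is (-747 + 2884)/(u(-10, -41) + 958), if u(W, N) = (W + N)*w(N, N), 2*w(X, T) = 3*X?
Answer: 4274/8189 ≈ 0.52192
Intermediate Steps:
w(X, T) = 3*X/2 (w(X, T) = (3*X)/2 = 3*X/2)
u(W, N) = 3*N*(N + W)/2 (u(W, N) = (W + N)*(3*N/2) = (N + W)*(3*N/2) = 3*N*(N + W)/2)
(-747 + 2884)/(u(-10, -41) + 958) = (-747 + 2884)/((3/2)*(-41)*(-41 - 10) + 958) = 2137/((3/2)*(-41)*(-51) + 958) = 2137/(6273/2 + 958) = 2137/(8189/2) = 2137*(2/8189) = 4274/8189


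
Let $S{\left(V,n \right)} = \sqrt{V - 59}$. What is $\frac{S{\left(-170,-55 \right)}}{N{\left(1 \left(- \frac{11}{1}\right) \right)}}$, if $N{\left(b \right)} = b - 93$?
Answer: $- \frac{i \sqrt{229}}{104} \approx - 0.14551 i$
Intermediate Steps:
$N{\left(b \right)} = -93 + b$
$S{\left(V,n \right)} = \sqrt{-59 + V}$
$\frac{S{\left(-170,-55 \right)}}{N{\left(1 \left(- \frac{11}{1}\right) \right)}} = \frac{\sqrt{-59 - 170}}{-93 + 1 \left(- \frac{11}{1}\right)} = \frac{\sqrt{-229}}{-93 + 1 \left(\left(-11\right) 1\right)} = \frac{i \sqrt{229}}{-93 + 1 \left(-11\right)} = \frac{i \sqrt{229}}{-93 - 11} = \frac{i \sqrt{229}}{-104} = i \sqrt{229} \left(- \frac{1}{104}\right) = - \frac{i \sqrt{229}}{104}$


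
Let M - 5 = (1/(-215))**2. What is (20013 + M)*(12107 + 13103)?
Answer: 4665524201142/9245 ≈ 5.0465e+8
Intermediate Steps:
M = 231126/46225 (M = 5 + (1/(-215))**2 = 5 + (-1/215)**2 = 5 + 1/46225 = 231126/46225 ≈ 5.0000)
(20013 + M)*(12107 + 13103) = (20013 + 231126/46225)*(12107 + 13103) = (925332051/46225)*25210 = 4665524201142/9245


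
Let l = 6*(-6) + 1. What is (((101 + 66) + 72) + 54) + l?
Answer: 258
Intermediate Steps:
l = -35 (l = -36 + 1 = -35)
(((101 + 66) + 72) + 54) + l = (((101 + 66) + 72) + 54) - 35 = ((167 + 72) + 54) - 35 = (239 + 54) - 35 = 293 - 35 = 258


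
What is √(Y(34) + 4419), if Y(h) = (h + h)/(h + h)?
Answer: 2*√1105 ≈ 66.483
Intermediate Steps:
Y(h) = 1 (Y(h) = (2*h)/((2*h)) = (2*h)*(1/(2*h)) = 1)
√(Y(34) + 4419) = √(1 + 4419) = √4420 = 2*√1105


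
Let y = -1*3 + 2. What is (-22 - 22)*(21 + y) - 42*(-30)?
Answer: 380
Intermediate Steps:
y = -1 (y = -3 + 2 = -1)
(-22 - 22)*(21 + y) - 42*(-30) = (-22 - 22)*(21 - 1) - 42*(-30) = -44*20 + 1260 = -880 + 1260 = 380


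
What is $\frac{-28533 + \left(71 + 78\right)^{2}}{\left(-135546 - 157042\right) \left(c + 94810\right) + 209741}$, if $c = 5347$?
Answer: $\frac{6332}{29304526575} \approx 2.1608 \cdot 10^{-7}$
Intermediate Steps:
$\frac{-28533 + \left(71 + 78\right)^{2}}{\left(-135546 - 157042\right) \left(c + 94810\right) + 209741} = \frac{-28533 + \left(71 + 78\right)^{2}}{\left(-135546 - 157042\right) \left(5347 + 94810\right) + 209741} = \frac{-28533 + 149^{2}}{\left(-292588\right) 100157 + 209741} = \frac{-28533 + 22201}{-29304736316 + 209741} = - \frac{6332}{-29304526575} = \left(-6332\right) \left(- \frac{1}{29304526575}\right) = \frac{6332}{29304526575}$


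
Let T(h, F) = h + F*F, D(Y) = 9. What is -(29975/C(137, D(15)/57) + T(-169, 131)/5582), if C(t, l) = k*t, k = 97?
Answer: -196563569/37089599 ≈ -5.2997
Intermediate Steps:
T(h, F) = h + F²
C(t, l) = 97*t
-(29975/C(137, D(15)/57) + T(-169, 131)/5582) = -(29975/((97*137)) + (-169 + 131²)/5582) = -(29975/13289 + (-169 + 17161)*(1/5582)) = -(29975*(1/13289) + 16992*(1/5582)) = -(29975/13289 + 8496/2791) = -1*196563569/37089599 = -196563569/37089599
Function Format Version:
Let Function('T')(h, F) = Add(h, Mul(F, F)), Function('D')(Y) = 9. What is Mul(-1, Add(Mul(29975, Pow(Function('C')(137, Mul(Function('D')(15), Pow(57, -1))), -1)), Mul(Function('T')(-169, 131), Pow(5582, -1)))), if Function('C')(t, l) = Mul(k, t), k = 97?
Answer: Rational(-196563569, 37089599) ≈ -5.2997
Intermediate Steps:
Function('T')(h, F) = Add(h, Pow(F, 2))
Function('C')(t, l) = Mul(97, t)
Mul(-1, Add(Mul(29975, Pow(Function('C')(137, Mul(Function('D')(15), Pow(57, -1))), -1)), Mul(Function('T')(-169, 131), Pow(5582, -1)))) = Mul(-1, Add(Mul(29975, Pow(Mul(97, 137), -1)), Mul(Add(-169, Pow(131, 2)), Pow(5582, -1)))) = Mul(-1, Add(Mul(29975, Pow(13289, -1)), Mul(Add(-169, 17161), Rational(1, 5582)))) = Mul(-1, Add(Mul(29975, Rational(1, 13289)), Mul(16992, Rational(1, 5582)))) = Mul(-1, Add(Rational(29975, 13289), Rational(8496, 2791))) = Mul(-1, Rational(196563569, 37089599)) = Rational(-196563569, 37089599)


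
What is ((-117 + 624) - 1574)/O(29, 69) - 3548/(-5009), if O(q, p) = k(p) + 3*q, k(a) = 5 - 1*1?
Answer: -5021735/455819 ≈ -11.017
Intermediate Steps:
k(a) = 4 (k(a) = 5 - 1 = 4)
O(q, p) = 4 + 3*q
((-117 + 624) - 1574)/O(29, 69) - 3548/(-5009) = ((-117 + 624) - 1574)/(4 + 3*29) - 3548/(-5009) = (507 - 1574)/(4 + 87) - 3548*(-1/5009) = -1067/91 + 3548/5009 = -5021735/455819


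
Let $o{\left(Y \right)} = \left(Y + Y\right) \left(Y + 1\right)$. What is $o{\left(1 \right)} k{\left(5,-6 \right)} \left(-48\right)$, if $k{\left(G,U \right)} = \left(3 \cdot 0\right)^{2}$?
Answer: $0$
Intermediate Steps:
$k{\left(G,U \right)} = 0$ ($k{\left(G,U \right)} = 0^{2} = 0$)
$o{\left(Y \right)} = 2 Y \left(1 + Y\right)$
$o{\left(1 \right)} k{\left(5,-6 \right)} \left(-48\right) = 2 \cdot 1 \left(1 + 1\right) 0 \left(-48\right) = 2 \cdot 1 \cdot 2 \cdot 0 \left(-48\right) = 4 \cdot 0 \left(-48\right) = 0 \left(-48\right) = 0$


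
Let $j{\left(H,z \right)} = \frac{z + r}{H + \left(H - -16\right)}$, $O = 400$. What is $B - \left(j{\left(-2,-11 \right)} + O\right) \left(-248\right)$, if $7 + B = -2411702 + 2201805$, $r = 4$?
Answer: $- \frac{332546}{3} \approx -1.1085 \cdot 10^{5}$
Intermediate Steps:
$j{\left(H,z \right)} = \frac{4 + z}{16 + 2 H}$ ($j{\left(H,z \right)} = \frac{z + 4}{H + \left(H - -16\right)} = \frac{4 + z}{H + \left(H + 16\right)} = \frac{4 + z}{H + \left(16 + H\right)} = \frac{4 + z}{16 + 2 H}$)
$B = -209904$ ($B = -7 + \left(-2411702 + 2201805\right) = -7 - 209897 = -209904$)
$B - \left(j{\left(-2,-11 \right)} + O\right) \left(-248\right) = -209904 - \left(\frac{4 - 11}{2 \left(8 - 2\right)} + 400\right) \left(-248\right) = -209904 - \left(\frac{1}{2} \cdot \frac{1}{6} \left(-7\right) + 400\right) \left(-248\right) = -209904 - \left(- \frac{7}{12} + 400\right) \left(-248\right) = -209904 - \frac{4793}{12} \left(-248\right) = -209904 - - \frac{297166}{3} = -209904 + \frac{297166}{3} = - \frac{332546}{3}$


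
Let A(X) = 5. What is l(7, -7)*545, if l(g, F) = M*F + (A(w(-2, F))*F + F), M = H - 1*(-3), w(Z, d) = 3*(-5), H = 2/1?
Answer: -41965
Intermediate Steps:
H = 2 (H = 2*1 = 2)
w(Z, d) = -15
M = 5 (M = 2 - 1*(-3) = 2 + 3 = 5)
l(g, F) = 11*F (l(g, F) = 5*F + (5*F + F) = 5*F + 6*F = 11*F)
l(7, -7)*545 = (11*(-7))*545 = -77*545 = -41965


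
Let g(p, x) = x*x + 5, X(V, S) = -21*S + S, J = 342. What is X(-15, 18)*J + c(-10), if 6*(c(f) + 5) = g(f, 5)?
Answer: -123120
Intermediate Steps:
X(V, S) = -20*S
g(p, x) = 5 + x**2 (g(p, x) = x**2 + 5 = 5 + x**2)
c(f) = 0 (c(f) = -5 + (5 + 5**2)/6 = -5 + (5 + 25)/6 = -5 + (1/6)*30 = -5 + 5 = 0)
X(-15, 18)*J + c(-10) = -20*18*342 + 0 = -360*342 + 0 = -123120 + 0 = -123120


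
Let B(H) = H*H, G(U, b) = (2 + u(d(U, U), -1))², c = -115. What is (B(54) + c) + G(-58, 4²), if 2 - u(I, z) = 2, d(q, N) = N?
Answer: 2805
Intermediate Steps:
u(I, z) = 0 (u(I, z) = 2 - 1*2 = 2 - 2 = 0)
G(U, b) = 4 (G(U, b) = (2 + 0)² = 2² = 4)
B(H) = H²
(B(54) + c) + G(-58, 4²) = (54² - 115) + 4 = (2916 - 115) + 4 = 2801 + 4 = 2805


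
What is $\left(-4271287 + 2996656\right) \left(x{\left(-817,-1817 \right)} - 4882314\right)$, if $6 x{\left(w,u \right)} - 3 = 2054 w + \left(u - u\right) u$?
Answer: $\frac{13159290019123}{2} \approx 6.5796 \cdot 10^{12}$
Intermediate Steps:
$x{\left(w,u \right)} = \frac{1}{2} + \frac{1027 w}{3}$ ($x{\left(w,u \right)} = \frac{1}{2} + \frac{2054 w + \left(u - u\right) u}{6} = \frac{1}{2} + \frac{2054 w + 0 u}{6} = \frac{1}{2} + \frac{2054 w + 0}{6} = \frac{1}{2} + \frac{2054 w}{6} = \frac{1}{2} + \frac{1027 w}{3}$)
$\left(-4271287 + 2996656\right) \left(x{\left(-817,-1817 \right)} - 4882314\right) = \left(-4271287 + 2996656\right) \left(\left(\frac{1}{2} + \frac{1027}{3} \left(-817\right)\right) - 4882314\right) = - 1274631 \left(\left(\frac{1}{2} - \frac{839059}{3}\right) - 4882314\right) = - 1274631 \left(- \frac{1678115}{6} - 4882314\right) = \left(-1274631\right) \left(- \frac{30971999}{6}\right) = \frac{13159290019123}{2}$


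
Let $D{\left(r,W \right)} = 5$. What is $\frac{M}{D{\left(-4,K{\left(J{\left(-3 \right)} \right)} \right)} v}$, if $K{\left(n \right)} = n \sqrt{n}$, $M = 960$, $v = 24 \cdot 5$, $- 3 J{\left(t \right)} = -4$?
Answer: $\frac{8}{5} \approx 1.6$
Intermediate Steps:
$J{\left(t \right)} = \frac{4}{3}$ ($J{\left(t \right)} = \left(- \frac{1}{3}\right) \left(-4\right) = \frac{4}{3}$)
$v = 120$
$K{\left(n \right)} = n^{\frac{3}{2}}$
$\frac{M}{D{\left(-4,K{\left(J{\left(-3 \right)} \right)} \right)} v} = \frac{960}{5 \cdot 120} = \frac{960}{600} = 960 \cdot \frac{1}{600} = \frac{8}{5}$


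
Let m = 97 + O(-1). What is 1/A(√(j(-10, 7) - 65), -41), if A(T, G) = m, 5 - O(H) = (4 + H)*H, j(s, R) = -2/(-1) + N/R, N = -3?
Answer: 1/105 ≈ 0.0095238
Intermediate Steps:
j(s, R) = 2 - 3/R (j(s, R) = -2/(-1) - 3/R = -2*(-1) - 3/R = 2 - 3/R)
O(H) = 5 - H*(4 + H) (O(H) = 5 - (4 + H)*H = 5 - H*(4 + H))
m = 105 (m = 97 + (5 - 1*(-1)² - 4*(-1)) = 97 + (5 - 1*1 + 4) = 97 + (5 - 1 + 4) = 97 + 8 = 105)
A(T, G) = 105
1/A(√(j(-10, 7) - 65), -41) = 1/105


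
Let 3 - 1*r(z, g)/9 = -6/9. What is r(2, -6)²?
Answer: 1089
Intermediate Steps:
r(z, g) = 33 (r(z, g) = 27 - (-54)/9 = 27 - 9*(-⅔) = 27 + 6 = 33)
r(2, -6)² = 33² = 1089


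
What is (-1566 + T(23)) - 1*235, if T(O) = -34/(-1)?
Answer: -1767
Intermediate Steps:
T(O) = 34 (T(O) = -34*(-1) = 34)
(-1566 + T(23)) - 1*235 = (-1566 + 34) - 1*235 = -1532 - 235 = -1767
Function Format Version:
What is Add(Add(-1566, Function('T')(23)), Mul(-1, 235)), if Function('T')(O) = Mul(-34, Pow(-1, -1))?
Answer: -1767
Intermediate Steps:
Function('T')(O) = 34 (Function('T')(O) = Mul(-34, -1) = 34)
Add(Add(-1566, Function('T')(23)), Mul(-1, 235)) = Add(Add(-1566, 34), Mul(-1, 235)) = Add(-1532, -235) = -1767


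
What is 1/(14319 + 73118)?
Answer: 1/87437 ≈ 1.1437e-5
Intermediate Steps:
1/(14319 + 73118) = 1/87437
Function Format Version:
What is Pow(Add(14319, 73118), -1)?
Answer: Rational(1, 87437) ≈ 1.1437e-5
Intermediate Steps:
Pow(Add(14319, 73118), -1) = Pow(87437, -1) = Rational(1, 87437)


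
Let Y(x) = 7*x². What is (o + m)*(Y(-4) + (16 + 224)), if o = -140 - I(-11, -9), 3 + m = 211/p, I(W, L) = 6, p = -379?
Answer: -19952064/379 ≈ -52644.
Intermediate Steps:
m = -1348/379 (m = -3 + 211/(-379) = -3 + 211*(-1/379) = -3 - 211/379 = -1348/379 ≈ -3.5567)
o = -146 (o = -140 - 1*6 = -140 - 6 = -146)
(o + m)*(Y(-4) + (16 + 224)) = (-146 - 1348/379)*(7*(-4)² + (16 + 224)) = -56682*(7*16 + 240)/379 = -56682*(112 + 240)/379 = -56682/379*352 = -19952064/379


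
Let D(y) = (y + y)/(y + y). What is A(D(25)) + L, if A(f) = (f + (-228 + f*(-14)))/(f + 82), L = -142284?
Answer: -11809813/83 ≈ -1.4229e+5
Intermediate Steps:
D(y) = 1 (D(y) = (2*y)/((2*y)) = (2*y)*(1/(2*y)) = 1)
A(f) = (-228 - 13*f)/(82 + f) (A(f) = (f + (-228 - 14*f))/(82 + f) = (-228 - 13*f)/(82 + f))
A(D(25)) + L = (-228 - 13*1)/(82 + 1) - 142284 = (-228 - 13)/83 - 142284 = (1/83)*(-241) - 142284 = -241/83 - 142284 = -11809813/83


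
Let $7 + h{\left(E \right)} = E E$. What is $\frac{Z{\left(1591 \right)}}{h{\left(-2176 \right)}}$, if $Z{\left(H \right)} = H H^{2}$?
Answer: $\frac{4027268071}{4734969} \approx 850.54$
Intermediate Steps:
$h{\left(E \right)} = -7 + E^{2}$ ($h{\left(E \right)} = -7 + E E = -7 + E^{2}$)
$Z{\left(H \right)} = H^{3}$
$\frac{Z{\left(1591 \right)}}{h{\left(-2176 \right)}} = \frac{1591^{3}}{-7 + \left(-2176\right)^{2}} = \frac{4027268071}{-7 + 4734976} = \frac{4027268071}{4734969}$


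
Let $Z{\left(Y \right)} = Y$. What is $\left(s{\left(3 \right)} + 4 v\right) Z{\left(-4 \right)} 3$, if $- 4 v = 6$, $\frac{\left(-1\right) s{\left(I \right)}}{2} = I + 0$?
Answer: $144$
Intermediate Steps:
$s{\left(I \right)} = - 2 I$ ($s{\left(I \right)} = - 2 \left(I + 0\right) = - 2 I$)
$v = - \frac{3}{2}$ ($v = \left(- \frac{1}{4}\right) 6 = - \frac{3}{2} \approx -1.5$)
$\left(s{\left(3 \right)} + 4 v\right) Z{\left(-4 \right)} 3 = \left(\left(-2\right) 3 + 4 \left(- \frac{3}{2}\right)\right) \left(-4\right) 3 = \left(-6 - 6\right) \left(-4\right) 3 = \left(-12\right) \left(-4\right) 3 = 48 \cdot 3 = 144$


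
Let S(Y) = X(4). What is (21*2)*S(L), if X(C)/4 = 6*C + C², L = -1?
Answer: 6720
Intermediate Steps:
X(C) = 4*C² + 24*C (X(C) = 4*(6*C + C²) = 4*(C² + 6*C) = 4*C² + 24*C)
S(Y) = 160 (S(Y) = 4*4*(6 + 4) = 4*4*10 = 160)
(21*2)*S(L) = (21*2)*160 = 42*160 = 6720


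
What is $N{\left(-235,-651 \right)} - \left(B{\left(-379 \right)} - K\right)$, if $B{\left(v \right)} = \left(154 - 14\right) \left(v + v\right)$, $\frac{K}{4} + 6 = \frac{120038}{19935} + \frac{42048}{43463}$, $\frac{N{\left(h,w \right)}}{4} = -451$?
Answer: $\frac{90386450866156}{866434905} \approx 1.0432 \cdot 10^{5}$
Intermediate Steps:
$N{\left(h,w \right)} = -1804$ ($N{\left(h,w \right)} = 4 \left(-451\right) = -1804$)
$K = \frac{3427316176}{866434905}$ ($K = -24 + 4 \left(\frac{120038}{19935} + \frac{42048}{43463}\right) = -24 + 4 \cdot \frac{6055438474}{866434905} = -24 + \frac{24221753896}{866434905} = \frac{3427316176}{866434905} \approx 3.9557$)
$B{\left(v \right)} = 280 v$ ($B{\left(v \right)} = 140 \cdot 2 v = 280 v$)
$N{\left(-235,-651 \right)} - \left(B{\left(-379 \right)} - K\right) = -1804 - \left(280 \left(-379\right) - \frac{3427316176}{866434905}\right) = -1804 - \left(-106120 - \frac{3427316176}{866434905}\right) = -1804 - - \frac{91949499434776}{866434905} = -1804 + \frac{91949499434776}{866434905} = \frac{90386450866156}{866434905}$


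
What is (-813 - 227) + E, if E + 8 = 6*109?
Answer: -394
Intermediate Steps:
E = 646 (E = -8 + 6*109 = -8 + 654 = 646)
(-813 - 227) + E = (-813 - 227) + 646 = -1040 + 646 = -394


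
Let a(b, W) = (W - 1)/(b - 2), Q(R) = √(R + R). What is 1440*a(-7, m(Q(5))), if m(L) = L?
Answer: 160 - 160*√10 ≈ -345.96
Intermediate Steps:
Q(R) = √2*√R (Q(R) = √(2*R) = √2*√R)
a(b, W) = (-1 + W)/(-2 + b)
1440*a(-7, m(Q(5))) = 1440*((-1 + √2*√5)/(-2 - 7)) = 1440*((-1 + √10)/(-9)) = 1440*(-(-1 + √10)/9) = 1440*(⅑ - √10/9) = 160 - 160*√10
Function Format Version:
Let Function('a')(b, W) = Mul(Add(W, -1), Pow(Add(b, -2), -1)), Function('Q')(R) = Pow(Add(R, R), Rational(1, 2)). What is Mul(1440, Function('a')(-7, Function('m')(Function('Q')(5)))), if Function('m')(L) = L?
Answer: Add(160, Mul(-160, Pow(10, Rational(1, 2)))) ≈ -345.96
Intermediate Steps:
Function('Q')(R) = Mul(Pow(2, Rational(1, 2)), Pow(R, Rational(1, 2))) (Function('Q')(R) = Pow(Mul(2, R), Rational(1, 2)) = Mul(Pow(2, Rational(1, 2)), Pow(R, Rational(1, 2))))
Function('a')(b, W) = Mul(Pow(Add(-2, b), -1), Add(-1, W)) (Function('a')(b, W) = Mul(Add(-1, W), Pow(Add(-2, b), -1)) = Mul(Pow(Add(-2, b), -1), Add(-1, W)))
Mul(1440, Function('a')(-7, Function('m')(Function('Q')(5)))) = Mul(1440, Mul(Pow(Add(-2, -7), -1), Add(-1, Mul(Pow(2, Rational(1, 2)), Pow(5, Rational(1, 2)))))) = Mul(1440, Mul(Pow(-9, -1), Add(-1, Pow(10, Rational(1, 2))))) = Mul(1440, Mul(Rational(-1, 9), Add(-1, Pow(10, Rational(1, 2))))) = Mul(1440, Add(Rational(1, 9), Mul(Rational(-1, 9), Pow(10, Rational(1, 2))))) = Add(160, Mul(-160, Pow(10, Rational(1, 2))))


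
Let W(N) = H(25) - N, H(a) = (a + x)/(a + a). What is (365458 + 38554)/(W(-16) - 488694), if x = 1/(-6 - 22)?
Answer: -565616800/684148501 ≈ -0.82675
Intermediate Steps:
x = -1/28 (x = 1/(-28) = -1/28 ≈ -0.035714)
H(a) = (-1/28 + a)/(2*a) (H(a) = (a - 1/28)/(a + a) = (-1/28 + a)/((2*a)) = (-1/28 + a)*(1/(2*a)) = (-1/28 + a)/(2*a))
W(N) = 699/1400 - N (W(N) = (1/56)*(-1 + 28*25)/25 - N = (1/56)*(1/25)*(-1 + 700) - N = (1/56)*(1/25)*699 - N = 699/1400 - N)
(365458 + 38554)/(W(-16) - 488694) = (365458 + 38554)/((699/1400 - 1*(-16)) - 488694) = 404012/((699/1400 + 16) - 488694) = 404012/(23099/1400 - 488694) = 404012/(-684148501/1400) = 404012*(-1400/684148501) = -565616800/684148501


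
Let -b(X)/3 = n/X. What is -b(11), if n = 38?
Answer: 114/11 ≈ 10.364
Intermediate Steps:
b(X) = -114/X
-b(11) = -(-114)/11 = -1*(-114/11) = 114/11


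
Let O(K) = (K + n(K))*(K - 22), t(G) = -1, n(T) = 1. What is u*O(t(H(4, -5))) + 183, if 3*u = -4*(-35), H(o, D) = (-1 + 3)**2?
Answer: 183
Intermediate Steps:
H(o, D) = 4 (H(o, D) = 2**2 = 4)
O(K) = (1 + K)*(-22 + K) (O(K) = (K + 1)*(K - 22) = (1 + K)*(-22 + K))
u = 140/3 (u = (-4*(-35))/3 = (1/3)*140 = 140/3 ≈ 46.667)
u*O(t(H(4, -5))) + 183 = 140*(-22 + (-1)**2 - 21*(-1))/3 + 183 = 140*(-22 + 1 + 21)/3 + 183 = (140/3)*0 + 183 = 0 + 183 = 183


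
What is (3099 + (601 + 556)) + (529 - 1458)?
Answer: 3327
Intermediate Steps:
(3099 + (601 + 556)) + (529 - 1458) = (3099 + 1157) - 929 = 4256 - 929 = 3327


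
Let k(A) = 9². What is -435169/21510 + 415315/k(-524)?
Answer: 988686329/193590 ≈ 5107.1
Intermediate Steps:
k(A) = 81
-435169/21510 + 415315/k(-524) = -435169/21510 + 415315/81 = 988686329/193590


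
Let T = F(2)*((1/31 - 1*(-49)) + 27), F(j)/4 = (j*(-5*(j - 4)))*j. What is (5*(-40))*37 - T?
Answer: -606520/31 ≈ -19565.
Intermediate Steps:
F(j) = 4*j²*(20 - 5*j) (F(j) = 4*((j*(-5*(j - 4)))*j) = 4*((j*(-5*(-4 + j)))*j) = 4*((j*(20 - 5*j))*j) = 4*(j²*(20 - 5*j)) = 4*j²*(20 - 5*j))
T = 377120/31 (T = (20*2²*(4 - 1*2))*((1/31 - 1*(-49)) + 27) = (20*4*(4 - 2))*((1/31 + 49) + 27) = (20*4*2)*(1520/31 + 27) = 160*(2357/31) = 377120/31 ≈ 12165.)
(5*(-40))*37 - T = (5*(-40))*37 - 1*377120/31 = -200*37 - 377120/31 = -7400 - 377120/31 = -606520/31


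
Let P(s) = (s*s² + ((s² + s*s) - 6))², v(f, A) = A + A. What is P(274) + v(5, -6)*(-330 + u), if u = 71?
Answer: 429358597744008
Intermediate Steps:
v(f, A) = 2*A
P(s) = (-6 + s³ + 2*s²)² (P(s) = (s³ + ((s² + s²) - 6))² = (s³ + (2*s² - 6))² = (s³ + (-6 + 2*s²))² = (-6 + s³ + 2*s²)²)
P(274) + v(5, -6)*(-330 + u) = (-6 + 274³ + 2*274²)² + (2*(-6))*(-330 + 71) = (-6 + 20570824 + 2*75076)² - 12*(-259) = (-6 + 20570824 + 150152)² + 3108 = 20720970² + 3108 = 429358597740900 + 3108 = 429358597744008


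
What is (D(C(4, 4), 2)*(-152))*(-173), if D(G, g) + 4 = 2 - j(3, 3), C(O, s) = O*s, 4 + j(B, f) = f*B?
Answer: -184072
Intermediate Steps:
j(B, f) = -4 + B*f (j(B, f) = -4 + f*B = -4 + B*f)
D(G, g) = -7 (D(G, g) = -4 + (2 - (-4 + 3*3)) = -4 + (2 - (-4 + 9)) = -4 + (2 - 1*5) = -4 + (2 - 5) = -4 - 3 = -7)
(D(C(4, 4), 2)*(-152))*(-173) = -7*(-152)*(-173) = 1064*(-173) = -184072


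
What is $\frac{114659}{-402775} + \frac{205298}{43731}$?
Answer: $\frac{77674749221}{17613753525} \approx 4.4099$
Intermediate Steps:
$\frac{114659}{-402775} + \frac{205298}{43731} = 114659 \left(- \frac{1}{402775}\right) + 205298 \cdot \frac{1}{43731} = - \frac{114659}{402775} + \frac{205298}{43731} = \frac{77674749221}{17613753525}$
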